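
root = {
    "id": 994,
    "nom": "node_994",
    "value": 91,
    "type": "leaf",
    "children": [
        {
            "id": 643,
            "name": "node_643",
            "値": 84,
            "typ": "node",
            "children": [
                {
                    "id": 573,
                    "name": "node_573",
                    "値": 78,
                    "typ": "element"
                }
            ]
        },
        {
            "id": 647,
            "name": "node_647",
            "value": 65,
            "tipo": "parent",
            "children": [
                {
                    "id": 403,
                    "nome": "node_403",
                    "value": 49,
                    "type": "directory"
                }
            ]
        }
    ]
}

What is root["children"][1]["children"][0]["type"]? "directory"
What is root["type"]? "leaf"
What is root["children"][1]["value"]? 65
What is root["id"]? 994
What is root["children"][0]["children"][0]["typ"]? "element"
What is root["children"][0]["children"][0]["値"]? 78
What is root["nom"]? "node_994"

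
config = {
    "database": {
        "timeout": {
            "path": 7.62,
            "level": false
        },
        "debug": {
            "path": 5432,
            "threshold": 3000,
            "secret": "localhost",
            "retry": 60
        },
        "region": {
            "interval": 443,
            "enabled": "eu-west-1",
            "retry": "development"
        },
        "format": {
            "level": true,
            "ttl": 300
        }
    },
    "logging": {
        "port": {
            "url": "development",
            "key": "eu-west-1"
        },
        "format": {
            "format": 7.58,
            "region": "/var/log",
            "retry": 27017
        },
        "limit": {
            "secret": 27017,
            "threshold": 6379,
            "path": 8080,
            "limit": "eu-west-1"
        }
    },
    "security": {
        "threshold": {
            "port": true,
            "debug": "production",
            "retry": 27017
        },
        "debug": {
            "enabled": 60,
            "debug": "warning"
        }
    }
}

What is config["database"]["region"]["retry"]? "development"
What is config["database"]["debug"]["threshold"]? 3000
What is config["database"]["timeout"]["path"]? 7.62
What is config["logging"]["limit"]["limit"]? "eu-west-1"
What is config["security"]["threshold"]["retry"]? 27017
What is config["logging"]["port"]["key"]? "eu-west-1"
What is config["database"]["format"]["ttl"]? 300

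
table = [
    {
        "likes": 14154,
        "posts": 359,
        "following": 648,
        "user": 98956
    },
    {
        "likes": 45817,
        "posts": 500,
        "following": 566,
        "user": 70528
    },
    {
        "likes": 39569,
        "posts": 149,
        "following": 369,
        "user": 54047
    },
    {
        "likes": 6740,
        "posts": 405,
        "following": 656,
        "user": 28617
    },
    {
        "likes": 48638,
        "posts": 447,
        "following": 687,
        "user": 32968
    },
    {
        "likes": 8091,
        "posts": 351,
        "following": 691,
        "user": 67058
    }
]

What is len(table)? 6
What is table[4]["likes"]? 48638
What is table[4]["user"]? 32968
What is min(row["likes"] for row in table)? 6740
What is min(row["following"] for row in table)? 369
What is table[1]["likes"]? 45817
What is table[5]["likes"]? 8091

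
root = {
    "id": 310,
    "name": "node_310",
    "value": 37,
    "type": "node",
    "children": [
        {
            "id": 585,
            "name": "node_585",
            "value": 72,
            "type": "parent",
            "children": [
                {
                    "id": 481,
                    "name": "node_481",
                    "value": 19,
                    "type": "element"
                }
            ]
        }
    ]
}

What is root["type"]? "node"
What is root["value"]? 37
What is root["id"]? 310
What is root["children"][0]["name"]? "node_585"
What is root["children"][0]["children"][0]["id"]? 481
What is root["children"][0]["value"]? 72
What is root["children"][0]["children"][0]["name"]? "node_481"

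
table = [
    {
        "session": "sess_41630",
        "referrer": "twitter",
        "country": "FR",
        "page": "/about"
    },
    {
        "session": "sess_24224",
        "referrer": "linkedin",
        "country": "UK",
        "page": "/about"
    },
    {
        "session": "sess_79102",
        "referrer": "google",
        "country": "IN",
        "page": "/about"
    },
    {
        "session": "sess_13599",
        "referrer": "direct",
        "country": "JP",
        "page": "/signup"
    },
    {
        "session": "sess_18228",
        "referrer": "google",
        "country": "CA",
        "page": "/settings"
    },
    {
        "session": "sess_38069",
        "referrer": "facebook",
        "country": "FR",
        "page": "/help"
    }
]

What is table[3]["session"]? "sess_13599"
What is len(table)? 6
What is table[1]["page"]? "/about"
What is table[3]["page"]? "/signup"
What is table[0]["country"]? "FR"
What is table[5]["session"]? "sess_38069"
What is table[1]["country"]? "UK"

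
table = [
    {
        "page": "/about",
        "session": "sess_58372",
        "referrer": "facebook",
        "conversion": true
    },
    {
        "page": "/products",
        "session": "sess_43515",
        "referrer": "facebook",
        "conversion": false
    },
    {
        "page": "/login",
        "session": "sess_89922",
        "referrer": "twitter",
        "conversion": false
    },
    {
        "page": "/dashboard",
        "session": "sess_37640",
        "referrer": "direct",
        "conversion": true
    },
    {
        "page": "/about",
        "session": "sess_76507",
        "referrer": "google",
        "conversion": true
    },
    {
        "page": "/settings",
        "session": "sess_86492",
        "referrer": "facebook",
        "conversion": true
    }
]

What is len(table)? 6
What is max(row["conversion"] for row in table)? True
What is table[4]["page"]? "/about"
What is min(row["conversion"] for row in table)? False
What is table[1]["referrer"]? "facebook"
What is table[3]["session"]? "sess_37640"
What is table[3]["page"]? "/dashboard"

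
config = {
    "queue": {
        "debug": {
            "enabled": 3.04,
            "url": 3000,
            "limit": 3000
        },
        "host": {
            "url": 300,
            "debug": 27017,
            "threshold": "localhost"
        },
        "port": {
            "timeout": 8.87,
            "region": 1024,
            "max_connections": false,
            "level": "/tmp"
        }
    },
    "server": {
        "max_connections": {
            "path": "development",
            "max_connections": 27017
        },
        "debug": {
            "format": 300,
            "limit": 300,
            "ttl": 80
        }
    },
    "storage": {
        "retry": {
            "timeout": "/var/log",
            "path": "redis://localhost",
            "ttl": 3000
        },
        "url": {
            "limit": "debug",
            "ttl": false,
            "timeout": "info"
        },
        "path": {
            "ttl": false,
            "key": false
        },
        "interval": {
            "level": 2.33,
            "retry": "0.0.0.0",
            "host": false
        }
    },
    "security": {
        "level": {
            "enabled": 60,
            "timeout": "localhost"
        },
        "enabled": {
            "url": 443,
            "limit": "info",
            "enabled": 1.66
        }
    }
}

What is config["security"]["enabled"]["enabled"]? 1.66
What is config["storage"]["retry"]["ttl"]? 3000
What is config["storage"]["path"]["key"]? False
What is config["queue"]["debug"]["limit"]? 3000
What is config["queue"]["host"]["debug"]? 27017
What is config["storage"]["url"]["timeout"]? "info"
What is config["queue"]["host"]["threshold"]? "localhost"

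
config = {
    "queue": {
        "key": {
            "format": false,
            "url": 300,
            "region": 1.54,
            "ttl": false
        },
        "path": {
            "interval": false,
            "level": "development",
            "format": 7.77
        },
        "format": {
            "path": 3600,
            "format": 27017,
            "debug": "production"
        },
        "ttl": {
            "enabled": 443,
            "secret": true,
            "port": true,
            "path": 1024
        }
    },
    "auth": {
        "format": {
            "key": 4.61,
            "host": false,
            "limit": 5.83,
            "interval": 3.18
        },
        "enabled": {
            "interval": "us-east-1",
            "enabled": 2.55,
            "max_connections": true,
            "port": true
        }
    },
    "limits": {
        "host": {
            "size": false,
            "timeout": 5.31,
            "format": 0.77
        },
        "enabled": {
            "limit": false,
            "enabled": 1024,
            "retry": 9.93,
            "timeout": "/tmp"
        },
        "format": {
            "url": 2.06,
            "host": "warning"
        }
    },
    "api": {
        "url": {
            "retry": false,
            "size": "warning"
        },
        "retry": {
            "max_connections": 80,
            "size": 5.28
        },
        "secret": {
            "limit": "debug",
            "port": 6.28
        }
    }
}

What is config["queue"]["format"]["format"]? 27017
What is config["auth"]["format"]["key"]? 4.61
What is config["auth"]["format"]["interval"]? 3.18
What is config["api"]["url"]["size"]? "warning"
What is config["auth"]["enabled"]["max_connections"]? True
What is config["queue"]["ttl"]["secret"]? True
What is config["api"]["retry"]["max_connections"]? 80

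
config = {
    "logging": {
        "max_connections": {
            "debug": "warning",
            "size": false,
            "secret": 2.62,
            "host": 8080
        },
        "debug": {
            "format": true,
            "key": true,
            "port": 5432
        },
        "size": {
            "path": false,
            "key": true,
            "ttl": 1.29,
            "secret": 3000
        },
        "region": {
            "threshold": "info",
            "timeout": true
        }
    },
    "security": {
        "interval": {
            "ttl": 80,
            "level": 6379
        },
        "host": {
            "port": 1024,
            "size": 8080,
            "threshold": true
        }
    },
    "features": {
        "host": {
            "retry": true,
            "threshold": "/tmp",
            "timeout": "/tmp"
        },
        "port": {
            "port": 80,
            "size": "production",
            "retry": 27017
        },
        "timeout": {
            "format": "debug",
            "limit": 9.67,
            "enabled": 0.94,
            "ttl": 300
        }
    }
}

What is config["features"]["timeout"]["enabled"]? 0.94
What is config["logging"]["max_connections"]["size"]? False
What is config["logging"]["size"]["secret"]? 3000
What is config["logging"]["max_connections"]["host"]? 8080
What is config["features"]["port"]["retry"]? 27017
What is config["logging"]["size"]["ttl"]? 1.29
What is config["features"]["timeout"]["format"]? "debug"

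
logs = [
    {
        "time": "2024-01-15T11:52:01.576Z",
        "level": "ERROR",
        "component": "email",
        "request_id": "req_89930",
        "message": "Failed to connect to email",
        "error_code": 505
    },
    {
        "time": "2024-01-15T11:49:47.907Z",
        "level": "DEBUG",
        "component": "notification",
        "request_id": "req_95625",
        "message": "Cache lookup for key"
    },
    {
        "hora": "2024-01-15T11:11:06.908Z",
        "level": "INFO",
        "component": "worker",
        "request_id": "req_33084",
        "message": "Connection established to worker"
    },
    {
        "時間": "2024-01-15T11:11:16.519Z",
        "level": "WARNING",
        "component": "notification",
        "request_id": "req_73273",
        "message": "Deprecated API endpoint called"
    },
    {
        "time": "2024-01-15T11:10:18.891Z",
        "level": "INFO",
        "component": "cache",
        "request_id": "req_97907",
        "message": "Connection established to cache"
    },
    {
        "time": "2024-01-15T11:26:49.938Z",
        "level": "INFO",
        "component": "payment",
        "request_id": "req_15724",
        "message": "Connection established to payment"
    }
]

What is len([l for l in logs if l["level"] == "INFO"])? 3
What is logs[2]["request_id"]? "req_33084"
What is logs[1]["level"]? "DEBUG"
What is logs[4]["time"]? "2024-01-15T11:10:18.891Z"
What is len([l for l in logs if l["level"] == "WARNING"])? 1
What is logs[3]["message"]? "Deprecated API endpoint called"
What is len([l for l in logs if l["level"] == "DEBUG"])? 1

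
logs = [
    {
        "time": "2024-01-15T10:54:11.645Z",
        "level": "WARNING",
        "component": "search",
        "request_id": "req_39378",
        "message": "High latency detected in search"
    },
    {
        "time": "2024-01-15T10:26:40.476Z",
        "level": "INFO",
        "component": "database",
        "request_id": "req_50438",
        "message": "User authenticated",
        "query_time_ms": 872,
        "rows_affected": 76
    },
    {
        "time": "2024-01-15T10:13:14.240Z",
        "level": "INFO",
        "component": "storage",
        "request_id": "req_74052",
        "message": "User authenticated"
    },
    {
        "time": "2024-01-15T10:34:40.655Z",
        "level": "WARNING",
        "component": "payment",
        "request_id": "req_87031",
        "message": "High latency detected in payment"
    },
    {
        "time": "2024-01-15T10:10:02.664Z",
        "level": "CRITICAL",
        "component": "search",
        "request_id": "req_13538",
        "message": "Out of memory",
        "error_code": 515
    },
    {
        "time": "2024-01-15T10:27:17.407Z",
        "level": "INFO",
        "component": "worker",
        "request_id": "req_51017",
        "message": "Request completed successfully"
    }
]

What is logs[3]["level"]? "WARNING"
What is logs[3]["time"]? "2024-01-15T10:34:40.655Z"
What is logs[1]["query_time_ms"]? 872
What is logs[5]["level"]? "INFO"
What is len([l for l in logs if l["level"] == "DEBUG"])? 0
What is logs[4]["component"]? "search"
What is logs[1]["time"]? "2024-01-15T10:26:40.476Z"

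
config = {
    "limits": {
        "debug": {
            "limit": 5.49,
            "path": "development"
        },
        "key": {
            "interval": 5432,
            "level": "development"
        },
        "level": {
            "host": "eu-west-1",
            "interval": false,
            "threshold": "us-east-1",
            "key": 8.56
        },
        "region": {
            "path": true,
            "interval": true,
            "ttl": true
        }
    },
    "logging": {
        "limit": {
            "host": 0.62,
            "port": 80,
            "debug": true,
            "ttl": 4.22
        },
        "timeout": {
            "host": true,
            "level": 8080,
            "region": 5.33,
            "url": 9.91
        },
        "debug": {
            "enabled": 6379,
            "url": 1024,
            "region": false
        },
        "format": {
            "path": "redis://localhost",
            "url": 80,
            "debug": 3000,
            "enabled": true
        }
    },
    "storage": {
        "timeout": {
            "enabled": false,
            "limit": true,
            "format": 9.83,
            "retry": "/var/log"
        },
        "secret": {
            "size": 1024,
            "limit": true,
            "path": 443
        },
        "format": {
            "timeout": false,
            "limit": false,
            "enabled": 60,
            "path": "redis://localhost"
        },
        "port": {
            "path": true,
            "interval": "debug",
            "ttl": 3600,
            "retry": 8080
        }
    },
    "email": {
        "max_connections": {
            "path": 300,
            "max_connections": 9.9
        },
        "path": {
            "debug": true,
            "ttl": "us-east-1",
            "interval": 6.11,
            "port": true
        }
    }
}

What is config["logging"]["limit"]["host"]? 0.62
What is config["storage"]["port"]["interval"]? "debug"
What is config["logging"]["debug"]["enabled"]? 6379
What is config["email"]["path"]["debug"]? True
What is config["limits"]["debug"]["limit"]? 5.49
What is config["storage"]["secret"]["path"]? 443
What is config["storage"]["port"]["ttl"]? 3600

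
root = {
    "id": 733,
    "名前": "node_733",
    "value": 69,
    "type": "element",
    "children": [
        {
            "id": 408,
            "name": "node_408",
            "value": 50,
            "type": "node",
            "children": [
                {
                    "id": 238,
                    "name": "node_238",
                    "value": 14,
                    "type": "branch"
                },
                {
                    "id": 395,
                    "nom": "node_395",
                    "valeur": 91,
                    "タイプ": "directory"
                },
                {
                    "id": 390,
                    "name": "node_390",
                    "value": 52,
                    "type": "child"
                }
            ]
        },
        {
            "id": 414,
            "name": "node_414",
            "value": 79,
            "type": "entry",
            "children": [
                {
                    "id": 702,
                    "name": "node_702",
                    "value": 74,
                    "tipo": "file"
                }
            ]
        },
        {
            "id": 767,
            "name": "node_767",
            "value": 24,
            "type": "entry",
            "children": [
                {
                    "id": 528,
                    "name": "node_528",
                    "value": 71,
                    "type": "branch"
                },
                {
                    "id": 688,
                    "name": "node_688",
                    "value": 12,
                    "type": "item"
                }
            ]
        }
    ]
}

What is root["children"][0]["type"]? "node"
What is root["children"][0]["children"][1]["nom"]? "node_395"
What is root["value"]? 69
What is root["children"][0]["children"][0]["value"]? 14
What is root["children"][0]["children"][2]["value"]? 52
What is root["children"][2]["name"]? "node_767"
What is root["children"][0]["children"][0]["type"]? "branch"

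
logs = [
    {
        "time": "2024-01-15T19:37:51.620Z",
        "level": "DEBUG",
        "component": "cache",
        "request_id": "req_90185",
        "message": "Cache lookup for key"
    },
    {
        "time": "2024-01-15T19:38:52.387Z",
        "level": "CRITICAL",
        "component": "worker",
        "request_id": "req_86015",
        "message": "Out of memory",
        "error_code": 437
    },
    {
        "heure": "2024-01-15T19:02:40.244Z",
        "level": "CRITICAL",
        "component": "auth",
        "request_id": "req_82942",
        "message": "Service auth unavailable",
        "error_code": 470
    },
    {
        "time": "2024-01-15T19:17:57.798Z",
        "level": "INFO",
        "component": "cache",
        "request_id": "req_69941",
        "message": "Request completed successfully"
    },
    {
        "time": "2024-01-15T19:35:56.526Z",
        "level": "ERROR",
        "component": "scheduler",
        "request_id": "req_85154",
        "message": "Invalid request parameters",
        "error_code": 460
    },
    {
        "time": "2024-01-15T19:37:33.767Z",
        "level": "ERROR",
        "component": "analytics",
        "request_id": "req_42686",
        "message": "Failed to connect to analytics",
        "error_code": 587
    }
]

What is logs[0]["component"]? "cache"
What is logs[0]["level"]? "DEBUG"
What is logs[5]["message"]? "Failed to connect to analytics"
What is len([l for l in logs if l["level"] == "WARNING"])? 0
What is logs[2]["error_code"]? 470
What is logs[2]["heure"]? "2024-01-15T19:02:40.244Z"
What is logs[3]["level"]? "INFO"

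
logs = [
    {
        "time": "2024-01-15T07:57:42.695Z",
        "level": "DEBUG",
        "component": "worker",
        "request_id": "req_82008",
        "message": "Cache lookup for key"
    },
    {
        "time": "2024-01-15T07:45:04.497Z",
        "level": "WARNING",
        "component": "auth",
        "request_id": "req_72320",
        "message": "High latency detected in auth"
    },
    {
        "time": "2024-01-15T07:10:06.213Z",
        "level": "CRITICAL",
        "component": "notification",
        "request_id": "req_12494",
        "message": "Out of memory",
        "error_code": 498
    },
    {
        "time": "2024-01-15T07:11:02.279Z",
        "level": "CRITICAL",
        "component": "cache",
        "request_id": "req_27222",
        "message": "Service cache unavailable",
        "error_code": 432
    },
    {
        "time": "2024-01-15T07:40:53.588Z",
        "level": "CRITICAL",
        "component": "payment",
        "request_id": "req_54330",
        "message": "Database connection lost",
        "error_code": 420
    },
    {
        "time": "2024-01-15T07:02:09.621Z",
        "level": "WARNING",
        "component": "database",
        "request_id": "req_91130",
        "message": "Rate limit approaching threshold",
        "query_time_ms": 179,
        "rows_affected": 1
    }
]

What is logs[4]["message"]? "Database connection lost"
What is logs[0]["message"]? "Cache lookup for key"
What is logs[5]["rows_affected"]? 1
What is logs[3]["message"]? "Service cache unavailable"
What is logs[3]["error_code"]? 432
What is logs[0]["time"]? "2024-01-15T07:57:42.695Z"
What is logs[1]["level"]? "WARNING"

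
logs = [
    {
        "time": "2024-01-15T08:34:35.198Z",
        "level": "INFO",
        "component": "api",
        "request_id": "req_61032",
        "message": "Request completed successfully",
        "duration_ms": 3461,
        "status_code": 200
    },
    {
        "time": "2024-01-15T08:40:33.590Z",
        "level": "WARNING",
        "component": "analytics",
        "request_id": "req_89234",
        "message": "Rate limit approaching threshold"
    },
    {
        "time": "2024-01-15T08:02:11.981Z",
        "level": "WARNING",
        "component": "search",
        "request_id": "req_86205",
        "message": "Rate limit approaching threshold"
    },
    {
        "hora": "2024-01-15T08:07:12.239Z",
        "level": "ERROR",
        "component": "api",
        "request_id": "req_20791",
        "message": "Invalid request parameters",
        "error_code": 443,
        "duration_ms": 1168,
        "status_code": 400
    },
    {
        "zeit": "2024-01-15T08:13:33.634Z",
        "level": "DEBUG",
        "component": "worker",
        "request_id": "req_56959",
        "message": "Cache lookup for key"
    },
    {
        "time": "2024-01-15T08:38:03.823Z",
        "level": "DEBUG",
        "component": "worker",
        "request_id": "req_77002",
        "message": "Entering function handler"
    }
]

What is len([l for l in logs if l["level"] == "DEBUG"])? 2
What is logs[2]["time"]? "2024-01-15T08:02:11.981Z"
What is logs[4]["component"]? "worker"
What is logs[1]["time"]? "2024-01-15T08:40:33.590Z"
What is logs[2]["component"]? "search"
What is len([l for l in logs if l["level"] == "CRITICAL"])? 0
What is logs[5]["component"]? "worker"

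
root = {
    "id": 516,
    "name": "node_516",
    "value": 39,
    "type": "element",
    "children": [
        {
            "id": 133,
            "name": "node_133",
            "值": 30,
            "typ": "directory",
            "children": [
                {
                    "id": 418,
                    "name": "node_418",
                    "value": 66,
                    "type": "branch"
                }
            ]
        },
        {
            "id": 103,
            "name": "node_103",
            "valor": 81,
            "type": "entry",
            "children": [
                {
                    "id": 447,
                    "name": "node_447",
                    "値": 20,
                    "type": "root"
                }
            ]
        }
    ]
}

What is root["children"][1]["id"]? 103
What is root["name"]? "node_516"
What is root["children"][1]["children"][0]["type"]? "root"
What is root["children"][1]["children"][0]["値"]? 20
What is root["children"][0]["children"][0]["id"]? 418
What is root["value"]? 39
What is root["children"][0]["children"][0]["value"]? 66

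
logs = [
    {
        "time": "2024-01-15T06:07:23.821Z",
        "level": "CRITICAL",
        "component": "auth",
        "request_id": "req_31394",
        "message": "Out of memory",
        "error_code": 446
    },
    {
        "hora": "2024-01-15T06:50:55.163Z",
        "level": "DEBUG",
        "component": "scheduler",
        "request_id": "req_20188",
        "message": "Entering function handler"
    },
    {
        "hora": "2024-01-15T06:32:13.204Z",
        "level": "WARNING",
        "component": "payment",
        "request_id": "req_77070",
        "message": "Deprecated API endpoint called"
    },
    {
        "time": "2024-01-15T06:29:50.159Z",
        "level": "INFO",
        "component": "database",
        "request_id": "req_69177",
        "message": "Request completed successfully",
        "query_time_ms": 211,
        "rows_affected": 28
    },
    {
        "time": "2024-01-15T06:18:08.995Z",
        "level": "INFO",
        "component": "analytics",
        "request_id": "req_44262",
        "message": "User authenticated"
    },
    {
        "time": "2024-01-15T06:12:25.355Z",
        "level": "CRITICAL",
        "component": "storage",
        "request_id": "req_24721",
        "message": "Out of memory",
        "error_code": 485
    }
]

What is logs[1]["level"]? "DEBUG"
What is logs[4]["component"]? "analytics"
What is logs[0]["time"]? "2024-01-15T06:07:23.821Z"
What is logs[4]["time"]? "2024-01-15T06:18:08.995Z"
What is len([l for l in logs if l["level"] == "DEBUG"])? 1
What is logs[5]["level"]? "CRITICAL"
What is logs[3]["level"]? "INFO"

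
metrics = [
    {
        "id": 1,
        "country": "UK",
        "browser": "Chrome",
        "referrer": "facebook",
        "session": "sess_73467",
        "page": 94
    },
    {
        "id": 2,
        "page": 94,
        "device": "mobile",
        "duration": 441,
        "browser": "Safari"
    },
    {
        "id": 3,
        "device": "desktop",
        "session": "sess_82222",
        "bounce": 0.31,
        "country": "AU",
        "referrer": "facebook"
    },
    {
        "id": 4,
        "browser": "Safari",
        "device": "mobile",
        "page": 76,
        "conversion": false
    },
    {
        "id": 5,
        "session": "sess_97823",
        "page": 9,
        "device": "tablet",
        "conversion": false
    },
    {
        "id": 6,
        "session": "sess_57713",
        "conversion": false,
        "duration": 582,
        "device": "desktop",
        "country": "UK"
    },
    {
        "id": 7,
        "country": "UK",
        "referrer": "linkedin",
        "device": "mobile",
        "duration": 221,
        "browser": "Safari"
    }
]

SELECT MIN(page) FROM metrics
9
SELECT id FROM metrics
[1, 2, 3, 4, 5, 6, 7]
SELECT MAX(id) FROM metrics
7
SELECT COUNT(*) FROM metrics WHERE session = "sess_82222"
1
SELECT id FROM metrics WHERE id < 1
[]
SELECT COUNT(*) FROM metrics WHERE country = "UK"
3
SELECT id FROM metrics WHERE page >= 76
[1, 2, 4]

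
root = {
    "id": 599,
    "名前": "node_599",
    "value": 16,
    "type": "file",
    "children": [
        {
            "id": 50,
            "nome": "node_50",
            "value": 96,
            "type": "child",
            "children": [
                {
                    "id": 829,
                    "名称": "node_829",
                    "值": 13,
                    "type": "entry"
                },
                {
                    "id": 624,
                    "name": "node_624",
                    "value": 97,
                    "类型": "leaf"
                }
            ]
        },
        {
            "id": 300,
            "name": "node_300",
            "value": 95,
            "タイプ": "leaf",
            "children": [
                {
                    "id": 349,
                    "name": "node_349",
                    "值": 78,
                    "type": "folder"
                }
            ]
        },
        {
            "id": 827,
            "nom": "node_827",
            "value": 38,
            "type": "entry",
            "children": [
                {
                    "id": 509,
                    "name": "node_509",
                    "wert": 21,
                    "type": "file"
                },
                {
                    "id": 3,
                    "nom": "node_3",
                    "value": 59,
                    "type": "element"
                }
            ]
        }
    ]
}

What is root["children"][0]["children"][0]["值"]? 13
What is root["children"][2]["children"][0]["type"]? "file"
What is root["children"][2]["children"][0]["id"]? 509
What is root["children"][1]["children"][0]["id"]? 349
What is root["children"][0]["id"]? 50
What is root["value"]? 16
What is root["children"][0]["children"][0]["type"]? "entry"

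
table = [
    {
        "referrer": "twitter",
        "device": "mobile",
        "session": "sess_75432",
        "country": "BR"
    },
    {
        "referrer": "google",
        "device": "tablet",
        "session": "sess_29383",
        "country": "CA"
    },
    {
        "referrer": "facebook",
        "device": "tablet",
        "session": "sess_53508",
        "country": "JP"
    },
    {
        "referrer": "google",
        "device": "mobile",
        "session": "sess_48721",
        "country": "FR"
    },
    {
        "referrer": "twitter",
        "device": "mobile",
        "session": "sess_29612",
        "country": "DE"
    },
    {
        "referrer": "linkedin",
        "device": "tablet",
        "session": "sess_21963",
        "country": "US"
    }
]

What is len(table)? 6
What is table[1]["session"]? "sess_29383"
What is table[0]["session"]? "sess_75432"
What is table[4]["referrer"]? "twitter"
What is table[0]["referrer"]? "twitter"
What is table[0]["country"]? "BR"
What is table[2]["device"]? "tablet"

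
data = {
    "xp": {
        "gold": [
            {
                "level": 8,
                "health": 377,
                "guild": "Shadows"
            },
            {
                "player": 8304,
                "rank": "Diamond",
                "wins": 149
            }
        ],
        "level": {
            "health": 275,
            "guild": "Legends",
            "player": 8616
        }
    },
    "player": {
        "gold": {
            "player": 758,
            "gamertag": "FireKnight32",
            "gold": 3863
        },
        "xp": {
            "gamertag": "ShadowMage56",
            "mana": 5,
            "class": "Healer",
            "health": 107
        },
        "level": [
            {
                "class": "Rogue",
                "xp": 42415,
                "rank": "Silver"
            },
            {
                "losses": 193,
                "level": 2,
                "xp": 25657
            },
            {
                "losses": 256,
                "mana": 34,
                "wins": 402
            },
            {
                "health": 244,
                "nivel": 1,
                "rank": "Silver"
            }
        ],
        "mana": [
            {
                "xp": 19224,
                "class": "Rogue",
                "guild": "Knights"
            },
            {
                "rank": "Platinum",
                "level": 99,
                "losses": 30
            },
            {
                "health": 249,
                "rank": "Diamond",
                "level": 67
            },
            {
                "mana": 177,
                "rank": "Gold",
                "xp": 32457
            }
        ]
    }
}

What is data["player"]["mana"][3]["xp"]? 32457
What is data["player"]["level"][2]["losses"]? 256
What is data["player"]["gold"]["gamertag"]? "FireKnight32"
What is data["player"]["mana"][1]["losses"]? 30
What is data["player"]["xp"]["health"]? 107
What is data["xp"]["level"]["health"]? 275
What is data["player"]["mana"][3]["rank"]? "Gold"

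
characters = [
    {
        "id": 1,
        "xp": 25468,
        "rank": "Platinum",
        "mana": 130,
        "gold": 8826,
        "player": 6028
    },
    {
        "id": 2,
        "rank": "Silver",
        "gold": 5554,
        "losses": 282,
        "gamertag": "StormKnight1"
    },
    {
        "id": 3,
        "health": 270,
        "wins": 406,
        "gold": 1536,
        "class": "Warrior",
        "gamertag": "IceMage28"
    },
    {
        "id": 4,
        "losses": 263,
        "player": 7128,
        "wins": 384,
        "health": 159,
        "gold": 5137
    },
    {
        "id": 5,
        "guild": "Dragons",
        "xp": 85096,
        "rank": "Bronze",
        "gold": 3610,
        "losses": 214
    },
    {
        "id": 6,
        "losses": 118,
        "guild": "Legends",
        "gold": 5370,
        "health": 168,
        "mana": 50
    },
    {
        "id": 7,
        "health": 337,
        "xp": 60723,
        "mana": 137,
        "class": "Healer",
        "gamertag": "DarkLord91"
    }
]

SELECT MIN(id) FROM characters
1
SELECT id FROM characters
[1, 2, 3, 4, 5, 6, 7]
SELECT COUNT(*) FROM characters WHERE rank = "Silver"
1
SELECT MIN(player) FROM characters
6028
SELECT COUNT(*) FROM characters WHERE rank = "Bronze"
1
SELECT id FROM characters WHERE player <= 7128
[1, 4]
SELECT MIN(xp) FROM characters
25468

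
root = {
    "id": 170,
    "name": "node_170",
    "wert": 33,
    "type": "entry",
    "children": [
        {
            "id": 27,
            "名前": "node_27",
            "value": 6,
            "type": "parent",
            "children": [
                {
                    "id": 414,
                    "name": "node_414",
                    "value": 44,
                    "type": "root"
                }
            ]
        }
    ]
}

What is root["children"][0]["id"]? 27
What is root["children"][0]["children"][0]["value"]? 44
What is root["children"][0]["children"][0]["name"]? "node_414"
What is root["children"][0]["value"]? 6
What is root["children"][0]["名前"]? "node_27"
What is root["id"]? 170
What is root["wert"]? 33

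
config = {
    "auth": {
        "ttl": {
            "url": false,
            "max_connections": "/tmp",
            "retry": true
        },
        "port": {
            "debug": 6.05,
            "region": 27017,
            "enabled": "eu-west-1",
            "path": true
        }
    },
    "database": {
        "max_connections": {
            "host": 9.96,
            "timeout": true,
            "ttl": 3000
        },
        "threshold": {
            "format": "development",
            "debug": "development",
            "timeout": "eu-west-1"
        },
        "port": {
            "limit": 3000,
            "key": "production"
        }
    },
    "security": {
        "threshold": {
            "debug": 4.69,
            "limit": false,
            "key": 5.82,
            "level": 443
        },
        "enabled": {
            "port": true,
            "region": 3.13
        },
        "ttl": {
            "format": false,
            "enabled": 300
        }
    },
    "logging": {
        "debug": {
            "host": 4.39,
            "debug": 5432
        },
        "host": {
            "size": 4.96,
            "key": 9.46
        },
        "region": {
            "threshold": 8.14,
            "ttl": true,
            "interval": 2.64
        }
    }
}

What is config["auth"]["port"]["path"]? True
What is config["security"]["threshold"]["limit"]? False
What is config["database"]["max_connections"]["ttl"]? 3000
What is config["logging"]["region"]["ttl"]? True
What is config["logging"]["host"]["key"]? 9.46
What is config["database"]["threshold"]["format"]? "development"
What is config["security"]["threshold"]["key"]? 5.82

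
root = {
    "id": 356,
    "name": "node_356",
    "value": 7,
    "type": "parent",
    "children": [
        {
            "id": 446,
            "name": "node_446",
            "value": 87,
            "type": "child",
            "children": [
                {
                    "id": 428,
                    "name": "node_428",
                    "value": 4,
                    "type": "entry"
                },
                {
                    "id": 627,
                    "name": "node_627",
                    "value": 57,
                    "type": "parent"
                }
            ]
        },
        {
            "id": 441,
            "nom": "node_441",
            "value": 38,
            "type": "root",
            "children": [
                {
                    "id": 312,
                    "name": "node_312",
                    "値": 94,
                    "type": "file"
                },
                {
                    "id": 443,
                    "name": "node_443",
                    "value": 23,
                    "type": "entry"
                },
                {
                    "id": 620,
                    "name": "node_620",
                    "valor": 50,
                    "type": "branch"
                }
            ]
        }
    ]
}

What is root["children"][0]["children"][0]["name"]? "node_428"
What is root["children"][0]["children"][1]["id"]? 627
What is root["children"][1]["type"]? "root"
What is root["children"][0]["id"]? 446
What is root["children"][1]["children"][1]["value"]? 23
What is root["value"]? 7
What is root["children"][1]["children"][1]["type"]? "entry"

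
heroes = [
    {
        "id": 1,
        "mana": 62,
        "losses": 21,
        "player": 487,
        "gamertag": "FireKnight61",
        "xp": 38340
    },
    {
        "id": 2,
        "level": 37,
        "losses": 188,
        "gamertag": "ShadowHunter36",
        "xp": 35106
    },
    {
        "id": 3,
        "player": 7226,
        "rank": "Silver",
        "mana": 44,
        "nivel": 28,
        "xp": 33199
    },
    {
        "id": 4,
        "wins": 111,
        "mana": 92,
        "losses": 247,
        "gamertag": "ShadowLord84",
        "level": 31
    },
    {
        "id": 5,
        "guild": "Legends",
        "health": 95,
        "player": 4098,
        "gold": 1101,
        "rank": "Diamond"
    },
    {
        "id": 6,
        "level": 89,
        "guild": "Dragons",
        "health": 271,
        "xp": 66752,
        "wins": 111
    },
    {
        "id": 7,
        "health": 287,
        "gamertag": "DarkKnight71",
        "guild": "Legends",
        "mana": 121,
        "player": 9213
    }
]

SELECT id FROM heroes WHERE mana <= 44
[3]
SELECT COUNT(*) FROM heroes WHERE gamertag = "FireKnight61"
1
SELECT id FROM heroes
[1, 2, 3, 4, 5, 6, 7]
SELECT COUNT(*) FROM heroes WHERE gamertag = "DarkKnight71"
1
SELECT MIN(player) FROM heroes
487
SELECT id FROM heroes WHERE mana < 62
[3]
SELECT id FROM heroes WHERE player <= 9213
[1, 3, 5, 7]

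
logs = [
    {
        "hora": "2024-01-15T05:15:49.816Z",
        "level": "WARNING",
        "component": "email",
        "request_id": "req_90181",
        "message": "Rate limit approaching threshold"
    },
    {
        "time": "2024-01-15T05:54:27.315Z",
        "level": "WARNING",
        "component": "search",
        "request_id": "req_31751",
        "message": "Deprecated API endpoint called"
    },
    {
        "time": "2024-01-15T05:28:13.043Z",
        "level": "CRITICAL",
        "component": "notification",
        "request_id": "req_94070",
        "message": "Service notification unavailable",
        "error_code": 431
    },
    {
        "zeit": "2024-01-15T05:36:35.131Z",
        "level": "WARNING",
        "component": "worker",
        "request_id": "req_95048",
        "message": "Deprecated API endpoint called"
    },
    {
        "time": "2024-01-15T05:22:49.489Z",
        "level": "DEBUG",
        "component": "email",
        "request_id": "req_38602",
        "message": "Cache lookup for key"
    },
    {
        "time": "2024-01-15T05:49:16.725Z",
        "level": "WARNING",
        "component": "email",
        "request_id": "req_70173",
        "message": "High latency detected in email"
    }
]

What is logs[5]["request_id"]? "req_70173"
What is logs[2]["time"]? "2024-01-15T05:28:13.043Z"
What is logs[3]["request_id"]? "req_95048"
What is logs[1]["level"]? "WARNING"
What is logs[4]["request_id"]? "req_38602"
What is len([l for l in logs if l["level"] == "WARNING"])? 4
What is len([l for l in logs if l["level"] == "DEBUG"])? 1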